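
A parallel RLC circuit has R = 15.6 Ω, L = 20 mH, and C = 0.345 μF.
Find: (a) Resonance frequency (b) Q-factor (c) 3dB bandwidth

Step 1 — Resonance: ω₀ = 1/√(LC) = 1/√(0.02·3.45e-07) = 1.204e+04 rad/s.
Step 2 — f₀ = ω₀/(2π) = 1916 Hz.
Step 3 — Parallel Q: Q = R/(ω₀L) = 15.6/(1.204e+04·0.02) = 0.06479.
Step 4 — Bandwidth: Δω = ω₀/Q = 1.858e+05 rad/s; BW = Δω/(2π) = 2.957e+04 Hz.

(a) f₀ = 1916 Hz  (b) Q = 0.06479  (c) BW = 2.957e+04 Hz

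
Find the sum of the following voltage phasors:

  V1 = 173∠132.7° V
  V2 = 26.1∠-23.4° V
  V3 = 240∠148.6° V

Step 1 — Convert each phasor to rectangular form:
  V1 = 173·(cos(132.7°) + j·sin(132.7°)) = -117.3 + j127.1 V
  V2 = 26.1·(cos(-23.4°) + j·sin(-23.4°)) = 23.95 - j10.37 V
  V3 = 240·(cos(148.6°) + j·sin(148.6°)) = -204.9 + j125 V
Step 2 — Sum components: V_total = -298.2 + j241.8 V.
Step 3 — Convert to polar: |V_total| = 383.9 V, ∠V_total = 141.0°.

V_total = 383.9∠141.0° V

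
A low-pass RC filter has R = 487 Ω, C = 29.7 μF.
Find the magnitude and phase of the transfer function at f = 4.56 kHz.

Step 1 — Angular frequency: ω = 2π·4560 = 2.865e+04 rad/s.
Step 2 — Transfer function: H(jω) = 1/(1 + jωRC).
Step 3 — Denominator: 1 + jωRC = 1 + j·2.865e+04·487·2.97e-05 = 1 + j414.4.
Step 4 — H = 5.823e-06 - j0.002413.
Step 5 — Magnitude: |H| = 0.002413 (-52.3 dB); phase: φ = -89.9°.

|H| = 0.002413 (-52.3 dB), φ = -89.9°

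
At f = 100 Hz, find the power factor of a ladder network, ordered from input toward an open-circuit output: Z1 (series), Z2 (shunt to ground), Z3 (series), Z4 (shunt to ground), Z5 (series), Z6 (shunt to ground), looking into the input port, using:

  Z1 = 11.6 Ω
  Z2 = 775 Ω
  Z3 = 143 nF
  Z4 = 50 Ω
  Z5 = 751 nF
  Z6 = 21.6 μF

Step 1 — Angular frequency: ω = 2π·f = 2π·100 = 628.3 rad/s.
Step 2 — Component impedances:
  Z1: Z = R = 11.6 Ω
  Z2: Z = R = 775 Ω
  Z3: Z = 1/(jωC) = -j/(ω·C) = 0 - j1.113e+04 Ω
  Z4: Z = R = 50 Ω
  Z5: Z = 1/(jωC) = -j/(ω·C) = 0 - j2119 Ω
  Z6: Z = 1/(jωC) = -j/(ω·C) = 0 - j73.68 Ω
Step 3 — Ladder network (open output): work backward from the far end, alternating series and parallel combinations. Z_in = 782.6 - j53.67 Ω = 784.5∠-3.9° Ω.
Step 4 — Power factor: PF = cos(φ) = Re(Z)/|Z| = 782.62/784.46 = 0.9977.
Step 5 — Type: Im(Z) = -53.67 ⇒ leading (phase φ = -3.9°).

PF = 0.9977 (leading, φ = -3.9°)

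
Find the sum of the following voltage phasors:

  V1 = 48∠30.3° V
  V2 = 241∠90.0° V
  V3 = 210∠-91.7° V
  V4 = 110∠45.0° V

Step 1 — Convert each phasor to rectangular form:
  V1 = 48·(cos(30.3°) + j·sin(30.3°)) = 41.44 + j24.22 V
  V2 = 241·(cos(90.0°) + j·sin(90.0°)) = 0 + j241 V
  V3 = 210·(cos(-91.7°) + j·sin(-91.7°)) = -6.23 - j209.9 V
  V4 = 110·(cos(45.0°) + j·sin(45.0°)) = 77.78 + j77.78 V
Step 2 — Sum components: V_total = 113 + j133.1 V.
Step 3 — Convert to polar: |V_total| = 174.6 V, ∠V_total = 49.7°.

V_total = 174.6∠49.7° V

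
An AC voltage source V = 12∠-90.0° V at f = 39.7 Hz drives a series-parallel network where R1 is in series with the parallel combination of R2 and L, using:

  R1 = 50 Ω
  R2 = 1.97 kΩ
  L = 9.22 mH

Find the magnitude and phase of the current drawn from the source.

Step 1 — Angular frequency: ω = 2π·f = 2π·39.7 = 249.4 rad/s.
Step 2 — Component impedances:
  R1: Z = R = 50 Ω
  R2: Z = R = 1970 Ω
  L: Z = jωL = j·249.4·0.00922 = 0 + j2.3 Ω
Step 3 — Parallel branch: R2 || L = 1/(1/R2 + 1/L) = 0.002685 + j2.3 Ω.
Step 4 — Series with R1: Z_total = R1 + (R2 || L) = 50 + j2.3 Ω = 50.06∠2.6° Ω.
Step 5 — Source phasor: V = 12∠-90.0° V = 0 - j12 V.
Step 6 — Ohm's law: I = V / Z_total = (0 - j12) / (50 + j2.3) = -0.01101 - j0.2395 A.
Step 7 — Convert to polar: |I| = 0.2397 A, ∠I = -92.6°.

I = 0.2397∠-92.6° A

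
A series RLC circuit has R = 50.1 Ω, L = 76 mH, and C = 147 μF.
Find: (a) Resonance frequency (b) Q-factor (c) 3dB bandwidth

Step 1 — Resonance: ω₀ = 1/√(LC) = 1/√(0.076·0.000147) = 299.2 rad/s.
Step 2 — f₀ = ω₀/(2π) = 47.62 Hz.
Step 3 — Series Q: Q = ω₀L/R = 299.2·0.076/50.1 = 0.4538.
Step 4 — Bandwidth: Δω = ω₀/Q = 659.2 rad/s; BW = Δω/(2π) = 104.9 Hz.

(a) f₀ = 47.62 Hz  (b) Q = 0.4538  (c) BW = 104.9 Hz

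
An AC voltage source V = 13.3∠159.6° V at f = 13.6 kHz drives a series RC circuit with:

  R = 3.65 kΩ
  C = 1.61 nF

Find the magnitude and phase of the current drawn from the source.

Step 1 — Angular frequency: ω = 2π·f = 2π·1.36e+04 = 8.545e+04 rad/s.
Step 2 — Component impedances:
  R: Z = R = 3650 Ω
  C: Z = 1/(jωC) = -j/(ω·C) = 0 - j7269 Ω
Step 3 — Series combination: Z_total = R + C = 3650 - j7269 Ω = 8134∠-63.3° Ω.
Step 4 — Source phasor: V = 13.3∠159.6° V = -12.47 + j4.636 V.
Step 5 — Ohm's law: I = V / Z_total = (-12.47 + j4.636) / (3650 - j7269) = -0.001197 - j0.001114 A.
Step 6 — Convert to polar: |I| = 0.001635 A, ∠I = -137.1°.

I = 0.001635∠-137.1° A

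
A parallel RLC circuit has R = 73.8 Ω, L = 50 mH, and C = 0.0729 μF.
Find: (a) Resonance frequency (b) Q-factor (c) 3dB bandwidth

Step 1 — Resonance: ω₀ = 1/√(LC) = 1/√(0.05·7.29e-08) = 1.656e+04 rad/s.
Step 2 — f₀ = ω₀/(2π) = 2636 Hz.
Step 3 — Parallel Q: Q = R/(ω₀L) = 73.8/(1.656e+04·0.05) = 0.08911.
Step 4 — Bandwidth: Δω = ω₀/Q = 1.859e+05 rad/s; BW = Δω/(2π) = 2.958e+04 Hz.

(a) f₀ = 2636 Hz  (b) Q = 0.08911  (c) BW = 2.958e+04 Hz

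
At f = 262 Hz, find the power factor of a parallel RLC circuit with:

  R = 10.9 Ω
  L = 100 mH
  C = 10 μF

Step 1 — Angular frequency: ω = 2π·f = 2π·262 = 1646 rad/s.
Step 2 — Component impedances:
  R: Z = R = 10.9 Ω
  L: Z = jωL = j·1646·0.1 = 0 + j164.6 Ω
  C: Z = 1/(jωC) = -j/(ω·C) = 0 - j60.75 Ω
Step 3 — Parallel combination: 1/Z_total = 1/R + 1/L + 1/C; Z_total = 10.76 - j1.218 Ω = 10.83∠-6.5° Ω.
Step 4 — Power factor: PF = cos(φ) = Re(Z)/|Z| = 10.76204/10.8308 = 0.9937.
Step 5 — Type: Im(Z) = -1.218 ⇒ leading (phase φ = -6.5°).

PF = 0.9937 (leading, φ = -6.5°)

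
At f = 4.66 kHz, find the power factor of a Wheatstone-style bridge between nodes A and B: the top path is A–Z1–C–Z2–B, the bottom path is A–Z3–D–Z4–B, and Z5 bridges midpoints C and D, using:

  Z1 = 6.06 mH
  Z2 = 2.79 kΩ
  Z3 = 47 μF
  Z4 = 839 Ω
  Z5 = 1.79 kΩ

Step 1 — Angular frequency: ω = 2π·f = 2π·4660 = 2.928e+04 rad/s.
Step 2 — Component impedances:
  Z1: Z = jωL = j·2.928e+04·0.00606 = 0 + j177.4 Ω
  Z2: Z = R = 2790 Ω
  Z3: Z = 1/(jωC) = -j/(ω·C) = 0 - j0.7267 Ω
  Z4: Z = R = 839 Ω
  Z5: Z = R = 1790 Ω
Step 3 — Bridge requires nodal analysis (the Z5 bridge couples midpoints C and D, so the two paths cannot be reduced to a simple series/parallel combination). Setting node B to ground and injecting 1 A at node A, the 3-node admittance system at A, C, D solves to V_A = Z_AB = 646.4 + j8.846 Ω = 646.5∠0.8° Ω.
Step 4 — Power factor: PF = cos(φ) = Re(Z)/|Z| = 646.44/646.5 = 0.9999.
Step 5 — Type: Im(Z) = 8.846 ⇒ lagging (phase φ = 0.8°).

PF = 0.9999 (lagging, φ = 0.8°)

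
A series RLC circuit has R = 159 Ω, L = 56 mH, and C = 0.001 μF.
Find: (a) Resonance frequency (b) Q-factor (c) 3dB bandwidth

Step 1 — Resonance condition Im(Z)=0 gives ω₀ = 1/√(LC).
Step 2 — ω₀ = 1/√(0.056·1e-09) = 1.336e+05 rad/s.
Step 3 — f₀ = ω₀/(2π) = 2.127e+04 Hz.
Step 4 — Series Q: Q = ω₀L/R = 1.336e+05·0.056/159 = 47.06.
Step 5 — 3dB bandwidth: Δω = ω₀/Q = 2839 rad/s; BW = Δω/(2π) = 451.9 Hz.

(a) f₀ = 2.127e+04 Hz  (b) Q = 47.06  (c) BW = 451.9 Hz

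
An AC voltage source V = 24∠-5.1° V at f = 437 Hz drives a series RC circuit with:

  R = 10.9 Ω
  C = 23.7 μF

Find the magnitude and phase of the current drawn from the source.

Step 1 — Angular frequency: ω = 2π·f = 2π·437 = 2746 rad/s.
Step 2 — Component impedances:
  R: Z = R = 10.9 Ω
  C: Z = 1/(jωC) = -j/(ω·C) = 0 - j15.37 Ω
Step 3 — Series combination: Z_total = R + C = 10.9 - j15.37 Ω = 18.84∠-54.7° Ω.
Step 4 — Source phasor: V = 24∠-5.1° V = 23.9 - j2.133 V.
Step 5 — Ohm's law: I = V / Z_total = (23.9 - j2.133) / (10.9 - j15.37) = 0.8264 + j0.9694 A.
Step 6 — Convert to polar: |I| = 1.274 A, ∠I = 49.6°.

I = 1.274∠49.6° A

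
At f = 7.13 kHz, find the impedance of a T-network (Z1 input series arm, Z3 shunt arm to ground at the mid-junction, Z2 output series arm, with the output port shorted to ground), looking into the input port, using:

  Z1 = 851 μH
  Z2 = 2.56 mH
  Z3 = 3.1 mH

Step 1 — Angular frequency: ω = 2π·f = 2π·7130 = 4.48e+04 rad/s.
Step 2 — Component impedances:
  Z1: Z = jωL = j·4.48e+04·0.000851 = 0 + j38.12 Ω
  Z2: Z = jωL = j·4.48e+04·0.00256 = 0 + j114.7 Ω
  Z3: Z = jωL = j·4.48e+04·0.0031 = 0 + j138.9 Ω
Step 3 — With the output port shorted to ground, the output series arm Z2 runs from the junction to ground; the shunt arm Z3 also runs from the junction to ground. They appear in parallel: Z3 || Z2 = 0 + j62.81 Ω.
Step 4 — Series with input arm Z1: Z_in = Z1 + (Z3 || Z2) = 0 + j100.9 Ω = 100.9∠90.0° Ω.

Z = 0 + j100.9 Ω = 100.9∠90.0° Ω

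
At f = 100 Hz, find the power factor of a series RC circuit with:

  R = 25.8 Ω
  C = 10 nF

Step 1 — Angular frequency: ω = 2π·f = 2π·100 = 628.3 rad/s.
Step 2 — Component impedances:
  R: Z = R = 25.8 Ω
  C: Z = 1/(jωC) = -j/(ω·C) = 0 - j1.592e+05 Ω
Step 3 — Series combination: Z_total = R + C = 25.8 - j1.592e+05 Ω = 1.592e+05∠-90.0° Ω.
Step 4 — Power factor: PF = cos(φ) = Re(Z)/|Z| = 25.8/1.592e+05 = 0.0001621.
Step 5 — Type: Im(Z) = -1.592e+05 ⇒ leading (phase φ = -90.0°).

PF = 0.0001621 (leading, φ = -90.0°)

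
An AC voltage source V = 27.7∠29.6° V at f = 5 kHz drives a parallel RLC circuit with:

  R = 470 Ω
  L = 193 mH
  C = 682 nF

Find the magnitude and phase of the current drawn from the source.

Step 1 — Angular frequency: ω = 2π·f = 2π·5000 = 3.142e+04 rad/s.
Step 2 — Component impedances:
  R: Z = R = 470 Ω
  L: Z = jωL = j·3.142e+04·0.193 = 0 + j6063 Ω
  C: Z = 1/(jωC) = -j/(ω·C) = 0 - j46.67 Ω
Step 3 — Parallel combination: 1/Z_total = 1/R + 1/L + 1/C; Z_total = 4.66 - j46.57 Ω = 46.8∠-84.3° Ω.
Step 4 — Source phasor: V = 27.7∠29.6° V = 24.09 + j13.68 V.
Step 5 — Ohm's law: I = V / Z_total = (24.09 + j13.68) / (4.66 - j46.57) = -0.2396 + j0.5412 A.
Step 6 — Convert to polar: |I| = 0.5919 A, ∠I = 113.9°.

I = 0.5919∠113.9° A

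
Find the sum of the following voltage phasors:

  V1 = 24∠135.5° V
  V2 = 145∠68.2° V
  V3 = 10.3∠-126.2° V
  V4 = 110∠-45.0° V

Step 1 — Convert each phasor to rectangular form:
  V1 = 24·(cos(135.5°) + j·sin(135.5°)) = -17.12 + j16.82 V
  V2 = 145·(cos(68.2°) + j·sin(68.2°)) = 53.85 + j134.6 V
  V3 = 10.3·(cos(-126.2°) + j·sin(-126.2°)) = -6.083 - j8.312 V
  V4 = 110·(cos(-45.0°) + j·sin(-45.0°)) = 77.78 - j77.78 V
Step 2 — Sum components: V_total = 108.4 + j65.36 V.
Step 3 — Convert to polar: |V_total| = 126.6 V, ∠V_total = 31.1°.

V_total = 126.6∠31.1° V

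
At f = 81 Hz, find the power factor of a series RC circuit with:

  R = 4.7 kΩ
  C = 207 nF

Step 1 — Angular frequency: ω = 2π·f = 2π·81 = 508.9 rad/s.
Step 2 — Component impedances:
  R: Z = R = 4700 Ω
  C: Z = 1/(jωC) = -j/(ω·C) = 0 - j9492 Ω
Step 3 — Series combination: Z_total = R + C = 4700 - j9492 Ω = 1.059e+04∠-63.7° Ω.
Step 4 — Power factor: PF = cos(φ) = Re(Z)/|Z| = 4700/10592 = 0.4437.
Step 5 — Type: Im(Z) = -9492 ⇒ leading (phase φ = -63.7°).

PF = 0.4437 (leading, φ = -63.7°)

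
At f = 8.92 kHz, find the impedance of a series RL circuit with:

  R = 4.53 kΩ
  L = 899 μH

Step 1 — Angular frequency: ω = 2π·f = 2π·8920 = 5.605e+04 rad/s.
Step 2 — Component impedances:
  R: Z = R = 4530 Ω
  L: Z = jωL = j·5.605e+04·0.000899 = 0 + j50.39 Ω
Step 3 — Series combination: Z_total = R + L = 4530 + j50.39 Ω = 4530∠0.6° Ω.

Z = 4530 + j50.39 Ω = 4530∠0.6° Ω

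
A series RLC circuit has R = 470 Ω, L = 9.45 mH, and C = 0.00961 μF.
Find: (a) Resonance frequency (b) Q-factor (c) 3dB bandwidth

Step 1 — Resonance: ω₀ = 1/√(LC) = 1/√(0.00945·9.61e-09) = 1.049e+05 rad/s.
Step 2 — f₀ = ω₀/(2π) = 1.67e+04 Hz.
Step 3 — Series Q: Q = ω₀L/R = 1.049e+05·0.00945/470 = 2.11.
Step 4 — Bandwidth: Δω = ω₀/Q = 4.974e+04 rad/s; BW = Δω/(2π) = 7916 Hz.

(a) f₀ = 1.67e+04 Hz  (b) Q = 2.11  (c) BW = 7916 Hz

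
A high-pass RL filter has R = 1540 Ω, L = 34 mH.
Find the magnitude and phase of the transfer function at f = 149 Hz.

Step 1 — Angular frequency: ω = 2π·149 = 936.2 rad/s.
Step 2 — Transfer function: H(jω) = jωL/(R + jωL).
Step 3 — Numerator jωL = j·31.83; denominator R + jωL = 1540 + j31.83.
Step 4 — H = 0.000427 + j0.02066.
Step 5 — Magnitude: |H| = 0.02066 (-33.7 dB); phase: φ = 88.8°.

|H| = 0.02066 (-33.7 dB), φ = 88.8°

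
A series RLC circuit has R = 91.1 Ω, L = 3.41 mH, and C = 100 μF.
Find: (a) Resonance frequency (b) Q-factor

Step 1 — Resonance condition Im(Z)=0 gives ω₀ = 1/√(LC).
Step 2 — ω₀ = 1/√(0.00341·0.0001) = 1712 rad/s.
Step 3 — f₀ = ω₀/(2π) = 272.5 Hz.
Step 4 — Series Q: Q = ω₀L/R = 1712·0.00341/91.1 = 0.0641.

(a) f₀ = 272.5 Hz  (b) Q = 0.0641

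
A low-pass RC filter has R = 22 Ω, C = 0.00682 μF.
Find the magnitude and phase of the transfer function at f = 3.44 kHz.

Step 1 — Angular frequency: ω = 2π·3440 = 2.161e+04 rad/s.
Step 2 — Transfer function: H(jω) = 1/(1 + jωRC).
Step 3 — Denominator: 1 + jωRC = 1 + j·2.161e+04·22·6.82e-09 = 1 + j0.003243.
Step 4 — H = 1 - j0.003243.
Step 5 — Magnitude: |H| = 1 (-0.0 dB); phase: φ = -0.2°.

|H| = 1 (-0.0 dB), φ = -0.2°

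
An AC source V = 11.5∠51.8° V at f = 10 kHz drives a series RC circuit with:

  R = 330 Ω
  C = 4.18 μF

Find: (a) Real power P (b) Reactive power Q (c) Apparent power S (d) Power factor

Step 1 — Angular frequency: ω = 2π·f = 2π·1e+04 = 6.283e+04 rad/s.
Step 2 — Component impedances:
  R: Z = R = 330 Ω
  C: Z = 1/(jωC) = -j/(ω·C) = 0 - j3.808 Ω
Step 3 — Series combination: Z_total = R + C = 330 - j3.808 Ω = 330∠-0.7° Ω.
Step 4 — Source phasor: V = 11.5∠51.8° V = 7.112 + j9.037 V.
Step 5 — Current: I = V / Z = 0.02123 + j0.02763 A = 0.03485∠52.5° A.
Step 6 — Complex power: S = V·I* = 0.4007 - j0.004623 VA.
Step 7 — Real power: P = Re(S) = 0.4007 W.
Step 8 — Reactive power: Q = Im(S) = -0.004623 VAR.
Step 9 — Apparent power: |S| = 0.4007 VA.
Step 10 — Power factor: PF = P/|S| = 0.9999 (leading).

(a) P = 0.4007 W  (b) Q = -0.004623 VAR  (c) S = 0.4007 VA  (d) PF = 0.9999 (leading)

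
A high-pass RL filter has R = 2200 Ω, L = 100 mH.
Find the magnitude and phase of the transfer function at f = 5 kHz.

Step 1 — Angular frequency: ω = 2π·5000 = 3.142e+04 rad/s.
Step 2 — Transfer function: H(jω) = jωL/(R + jωL).
Step 3 — Numerator jωL = j·3142; denominator R + jωL = 2200 + j3142.
Step 4 — H = 0.671 + j0.4699.
Step 5 — Magnitude: |H| = 0.8191 (-1.7 dB); phase: φ = 35.0°.

|H| = 0.8191 (-1.7 dB), φ = 35.0°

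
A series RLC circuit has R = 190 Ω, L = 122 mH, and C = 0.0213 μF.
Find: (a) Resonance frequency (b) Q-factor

Step 1 — Resonance condition Im(Z)=0 gives ω₀ = 1/√(LC).
Step 2 — ω₀ = 1/√(0.122·2.13e-08) = 1.962e+04 rad/s.
Step 3 — f₀ = ω₀/(2π) = 3122 Hz.
Step 4 — Series Q: Q = ω₀L/R = 1.962e+04·0.122/190 = 12.6.

(a) f₀ = 3122 Hz  (b) Q = 12.6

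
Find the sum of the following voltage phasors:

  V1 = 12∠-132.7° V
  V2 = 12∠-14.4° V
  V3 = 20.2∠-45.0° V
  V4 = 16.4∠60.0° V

Step 1 — Convert each phasor to rectangular form:
  V1 = 12·(cos(-132.7°) + j·sin(-132.7°)) = -8.138 - j8.819 V
  V2 = 12·(cos(-14.4°) + j·sin(-14.4°)) = 11.62 - j2.984 V
  V3 = 20.2·(cos(-45.0°) + j·sin(-45.0°)) = 14.28 - j14.28 V
  V4 = 16.4·(cos(60.0°) + j·sin(60.0°)) = 8.2 + j14.2 V
Step 2 — Sum components: V_total = 25.97 - j11.88 V.
Step 3 — Convert to polar: |V_total| = 28.56 V, ∠V_total = -24.6°.

V_total = 28.56∠-24.6° V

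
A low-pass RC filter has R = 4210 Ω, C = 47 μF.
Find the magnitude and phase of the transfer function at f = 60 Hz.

Step 1 — Angular frequency: ω = 2π·60 = 377 rad/s.
Step 2 — Transfer function: H(jω) = 1/(1 + jωRC).
Step 3 — Denominator: 1 + jωRC = 1 + j·377·4210·4.7e-05 = 1 + j74.6.
Step 4 — H = 0.0001797 - j0.0134.
Step 5 — Magnitude: |H| = 0.0134 (-37.5 dB); phase: φ = -89.2°.

|H| = 0.0134 (-37.5 dB), φ = -89.2°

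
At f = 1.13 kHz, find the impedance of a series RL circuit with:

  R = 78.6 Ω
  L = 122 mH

Step 1 — Angular frequency: ω = 2π·f = 2π·1130 = 7100 rad/s.
Step 2 — Component impedances:
  R: Z = R = 78.6 Ω
  L: Z = jωL = j·7100·0.122 = 0 + j866.2 Ω
Step 3 — Series combination: Z_total = R + L = 78.6 + j866.2 Ω = 869.8∠84.8° Ω.

Z = 78.6 + j866.2 Ω = 869.8∠84.8° Ω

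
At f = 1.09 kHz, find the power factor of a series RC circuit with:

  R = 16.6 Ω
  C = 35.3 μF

Step 1 — Angular frequency: ω = 2π·f = 2π·1090 = 6849 rad/s.
Step 2 — Component impedances:
  R: Z = R = 16.6 Ω
  C: Z = 1/(jωC) = -j/(ω·C) = 0 - j4.136 Ω
Step 3 — Series combination: Z_total = R + C = 16.6 - j4.136 Ω = 17.11∠-14.0° Ω.
Step 4 — Power factor: PF = cos(φ) = Re(Z)/|Z| = 16.6/17.108 = 0.9703.
Step 5 — Type: Im(Z) = -4.136 ⇒ leading (phase φ = -14.0°).

PF = 0.9703 (leading, φ = -14.0°)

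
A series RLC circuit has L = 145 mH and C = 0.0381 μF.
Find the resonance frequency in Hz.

Step 1 — Resonance condition Im(Z)=0 gives ω₀ = 1/√(LC).
Step 2 — ω₀ = 1/√(0.145·3.81e-08) = 1.345e+04 rad/s.
Step 3 — f₀ = ω₀/(2π) = 2141 Hz.

f₀ = 2141 Hz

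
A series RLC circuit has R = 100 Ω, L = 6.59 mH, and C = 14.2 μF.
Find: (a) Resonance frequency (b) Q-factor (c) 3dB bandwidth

Step 1 — Resonance: ω₀ = 1/√(LC) = 1/√(0.00659·1.42e-05) = 3269 rad/s.
Step 2 — f₀ = ω₀/(2π) = 520.3 Hz.
Step 3 — Series Q: Q = ω₀L/R = 3269·0.00659/100 = 0.2154.
Step 4 — Bandwidth: Δω = ω₀/Q = 1.517e+04 rad/s; BW = Δω/(2π) = 2415 Hz.

(a) f₀ = 520.3 Hz  (b) Q = 0.2154  (c) BW = 2415 Hz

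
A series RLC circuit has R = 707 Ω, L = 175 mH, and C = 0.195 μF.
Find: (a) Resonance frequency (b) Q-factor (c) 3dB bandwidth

Step 1 — Resonance condition Im(Z)=0 gives ω₀ = 1/√(LC).
Step 2 — ω₀ = 1/√(0.175·1.95e-07) = 5413 rad/s.
Step 3 — f₀ = ω₀/(2π) = 861.6 Hz.
Step 4 — Series Q: Q = ω₀L/R = 5413·0.175/707 = 1.34.
Step 5 — 3dB bandwidth: Δω = ω₀/Q = 4040 rad/s; BW = Δω/(2π) = 643 Hz.

(a) f₀ = 861.6 Hz  (b) Q = 1.34  (c) BW = 643 Hz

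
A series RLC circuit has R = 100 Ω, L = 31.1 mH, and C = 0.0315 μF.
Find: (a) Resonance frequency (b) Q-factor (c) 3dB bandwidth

Step 1 — Resonance condition Im(Z)=0 gives ω₀ = 1/√(LC).
Step 2 — ω₀ = 1/√(0.0311·3.15e-08) = 3.195e+04 rad/s.
Step 3 — f₀ = ω₀/(2π) = 5085 Hz.
Step 4 — Series Q: Q = ω₀L/R = 3.195e+04·0.0311/100 = 9.936.
Step 5 — 3dB bandwidth: Δω = ω₀/Q = 3215 rad/s; BW = Δω/(2π) = 511.8 Hz.

(a) f₀ = 5085 Hz  (b) Q = 9.936  (c) BW = 511.8 Hz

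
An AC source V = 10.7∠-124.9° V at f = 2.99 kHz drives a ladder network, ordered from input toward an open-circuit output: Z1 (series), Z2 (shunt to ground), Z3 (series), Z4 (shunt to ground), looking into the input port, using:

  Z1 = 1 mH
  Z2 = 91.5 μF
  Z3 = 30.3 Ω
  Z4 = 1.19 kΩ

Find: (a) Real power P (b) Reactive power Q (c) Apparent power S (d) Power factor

Step 1 — Angular frequency: ω = 2π·f = 2π·2990 = 1.879e+04 rad/s.
Step 2 — Component impedances:
  Z1: Z = jωL = j·1.879e+04·0.001 = 0 + j18.79 Ω
  Z2: Z = 1/(jωC) = -j/(ω·C) = 0 - j0.5817 Ω
  Z3: Z = R = 30.3 Ω
  Z4: Z = R = 1190 Ω
Step 3 — Ladder network (open output): work backward from the far end, alternating series and parallel combinations. Z_in = 0.0002773 + j18.2 Ω = 18.2∠90.0° Ω.
Step 4 — Source phasor: V = 10.7∠-124.9° V = -6.122 - j8.776 V.
Step 5 — Current: I = V / Z = -0.4821 + j0.3363 A = 0.5878∠145.1° A.
Step 6 — Complex power: S = V·I* = 9.58e-05 + j6.289 VA.
Step 7 — Real power: P = Re(S) = 9.58e-05 W.
Step 8 — Reactive power: Q = Im(S) = 6.289 VAR.
Step 9 — Apparent power: |S| = 6.289 VA.
Step 10 — Power factor: PF = P/|S| = 1.523e-05 (lagging).

(a) P = 9.58e-05 W  (b) Q = 6.289 VAR  (c) S = 6.289 VA  (d) PF = 1.523e-05 (lagging)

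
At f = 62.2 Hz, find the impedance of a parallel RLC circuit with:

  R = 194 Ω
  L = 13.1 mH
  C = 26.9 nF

Step 1 — Angular frequency: ω = 2π·f = 2π·62.2 = 390.8 rad/s.
Step 2 — Component impedances:
  R: Z = R = 194 Ω
  L: Z = jωL = j·390.8·0.0131 = 0 + j5.12 Ω
  C: Z = 1/(jωC) = -j/(ω·C) = 0 - j9.512e+04 Ω
Step 3 — Parallel combination: 1/Z_total = 1/R + 1/L + 1/C; Z_total = 0.135 + j5.116 Ω = 5.118∠88.5° Ω.

Z = 0.135 + j5.116 Ω = 5.118∠88.5° Ω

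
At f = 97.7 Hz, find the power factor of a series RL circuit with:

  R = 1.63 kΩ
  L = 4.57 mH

Step 1 — Angular frequency: ω = 2π·f = 2π·97.7 = 613.9 rad/s.
Step 2 — Component impedances:
  R: Z = R = 1630 Ω
  L: Z = jωL = j·613.9·0.00457 = 0 + j2.805 Ω
Step 3 — Series combination: Z_total = R + L = 1630 + j2.805 Ω = 1630∠0.1° Ω.
Step 4 — Power factor: PF = cos(φ) = Re(Z)/|Z| = 1630/1630 = 1.
Step 5 — Type: Im(Z) = 2.805 ⇒ lagging (phase φ = 0.1°).

PF = 1 (lagging, φ = 0.1°)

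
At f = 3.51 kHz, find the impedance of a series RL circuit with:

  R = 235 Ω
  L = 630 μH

Step 1 — Angular frequency: ω = 2π·f = 2π·3510 = 2.205e+04 rad/s.
Step 2 — Component impedances:
  R: Z = R = 235 Ω
  L: Z = jωL = j·2.205e+04·0.00063 = 0 + j13.89 Ω
Step 3 — Series combination: Z_total = R + L = 235 + j13.89 Ω = 235.4∠3.4° Ω.

Z = 235 + j13.89 Ω = 235.4∠3.4° Ω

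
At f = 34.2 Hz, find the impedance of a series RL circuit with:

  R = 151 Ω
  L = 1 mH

Step 1 — Angular frequency: ω = 2π·f = 2π·34.2 = 214.9 rad/s.
Step 2 — Component impedances:
  R: Z = R = 151 Ω
  L: Z = jωL = j·214.9·0.001 = 0 + j0.2149 Ω
Step 3 — Series combination: Z_total = R + L = 151 + j0.2149 Ω = 151∠0.1° Ω.

Z = 151 + j0.2149 Ω = 151∠0.1° Ω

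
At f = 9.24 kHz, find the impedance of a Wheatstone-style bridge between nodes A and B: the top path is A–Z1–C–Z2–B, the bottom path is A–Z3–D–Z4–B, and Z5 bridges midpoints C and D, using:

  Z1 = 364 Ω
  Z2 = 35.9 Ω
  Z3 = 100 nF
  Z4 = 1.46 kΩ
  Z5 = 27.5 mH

Step 1 — Angular frequency: ω = 2π·f = 2π·9240 = 5.806e+04 rad/s.
Step 2 — Component impedances:
  Z1: Z = R = 364 Ω
  Z2: Z = R = 35.9 Ω
  Z3: Z = 1/(jωC) = -j/(ω·C) = 0 - j172.2 Ω
  Z4: Z = R = 1460 Ω
  Z5: Z = jωL = j·5.806e+04·0.0275 = 0 + j1597 Ω
Step 3 — Bridge requires nodal analysis (the Z5 bridge couples midpoints C and D, so the two paths cannot be reduced to a simple series/parallel combination). Setting node B to ground and injecting 1 A at node A, the 3-node admittance system at A, C, D solves to V_A = Z_AB = 293.4 + j41.08 Ω = 296.3∠8.0° Ω.

Z = 293.4 + j41.08 Ω = 296.3∠8.0° Ω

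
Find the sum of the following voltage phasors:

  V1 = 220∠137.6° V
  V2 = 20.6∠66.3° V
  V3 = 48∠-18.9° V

Step 1 — Convert each phasor to rectangular form:
  V1 = 220·(cos(137.6°) + j·sin(137.6°)) = -162.5 + j148.3 V
  V2 = 20.6·(cos(66.3°) + j·sin(66.3°)) = 8.28 + j18.86 V
  V3 = 48·(cos(-18.9°) + j·sin(-18.9°)) = 45.41 - j15.55 V
Step 2 — Sum components: V_total = -108.8 + j151.7 V.
Step 3 — Convert to polar: |V_total| = 186.6 V, ∠V_total = 125.6°.

V_total = 186.6∠125.6° V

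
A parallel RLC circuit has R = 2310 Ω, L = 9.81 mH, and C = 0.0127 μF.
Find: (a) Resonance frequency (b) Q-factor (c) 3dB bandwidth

Step 1 — Resonance: ω₀ = 1/√(LC) = 1/√(0.00981·1.27e-08) = 8.959e+04 rad/s.
Step 2 — f₀ = ω₀/(2π) = 1.426e+04 Hz.
Step 3 — Parallel Q: Q = R/(ω₀L) = 2310/(8.959e+04·0.00981) = 2.628.
Step 4 — Bandwidth: Δω = ω₀/Q = 3.409e+04 rad/s; BW = Δω/(2π) = 5425 Hz.

(a) f₀ = 1.426e+04 Hz  (b) Q = 2.628  (c) BW = 5425 Hz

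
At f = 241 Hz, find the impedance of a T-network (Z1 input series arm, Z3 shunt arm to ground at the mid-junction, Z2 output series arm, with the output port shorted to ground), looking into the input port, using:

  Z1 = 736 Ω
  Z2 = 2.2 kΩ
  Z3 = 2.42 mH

Step 1 — Angular frequency: ω = 2π·f = 2π·241 = 1514 rad/s.
Step 2 — Component impedances:
  Z1: Z = R = 736 Ω
  Z2: Z = R = 2200 Ω
  Z3: Z = jωL = j·1514·0.00242 = 0 + j3.664 Ω
Step 3 — With the output port shorted to ground, the output series arm Z2 runs from the junction to ground; the shunt arm Z3 also runs from the junction to ground. They appear in parallel: Z3 || Z2 = 0.006104 + j3.664 Ω.
Step 4 — Series with input arm Z1: Z_in = Z1 + (Z3 || Z2) = 736 + j3.664 Ω = 736∠0.3° Ω.

Z = 736 + j3.664 Ω = 736∠0.3° Ω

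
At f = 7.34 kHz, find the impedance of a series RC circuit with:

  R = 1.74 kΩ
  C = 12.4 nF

Step 1 — Angular frequency: ω = 2π·f = 2π·7340 = 4.612e+04 rad/s.
Step 2 — Component impedances:
  R: Z = R = 1740 Ω
  C: Z = 1/(jωC) = -j/(ω·C) = 0 - j1749 Ω
Step 3 — Series combination: Z_total = R + C = 1740 - j1749 Ω = 2467∠-45.1° Ω.

Z = 1740 - j1749 Ω = 2467∠-45.1° Ω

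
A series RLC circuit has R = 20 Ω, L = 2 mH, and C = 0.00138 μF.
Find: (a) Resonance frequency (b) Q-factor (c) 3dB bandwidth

Step 1 — Resonance: ω₀ = 1/√(LC) = 1/√(0.002·1.38e-09) = 6.019e+05 rad/s.
Step 2 — f₀ = ω₀/(2π) = 9.58e+04 Hz.
Step 3 — Series Q: Q = ω₀L/R = 6.019e+05·0.002/20 = 60.19.
Step 4 — Bandwidth: Δω = ω₀/Q = 1e+04 rad/s; BW = Δω/(2π) = 1592 Hz.

(a) f₀ = 9.58e+04 Hz  (b) Q = 60.19  (c) BW = 1592 Hz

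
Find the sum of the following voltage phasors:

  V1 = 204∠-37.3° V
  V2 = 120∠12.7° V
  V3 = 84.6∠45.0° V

Step 1 — Convert each phasor to rectangular form:
  V1 = 204·(cos(-37.3°) + j·sin(-37.3°)) = 162.3 - j123.6 V
  V2 = 120·(cos(12.7°) + j·sin(12.7°)) = 117.1 + j26.38 V
  V3 = 84.6·(cos(45.0°) + j·sin(45.0°)) = 59.82 + j59.82 V
Step 2 — Sum components: V_total = 339.2 - j37.42 V.
Step 3 — Convert to polar: |V_total| = 341.2 V, ∠V_total = -6.3°.

V_total = 341.2∠-6.3° V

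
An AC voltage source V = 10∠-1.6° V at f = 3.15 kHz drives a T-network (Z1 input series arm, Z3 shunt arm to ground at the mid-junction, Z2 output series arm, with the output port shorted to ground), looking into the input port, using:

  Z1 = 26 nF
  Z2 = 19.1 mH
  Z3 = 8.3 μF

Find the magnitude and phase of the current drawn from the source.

Step 1 — Angular frequency: ω = 2π·f = 2π·3150 = 1.979e+04 rad/s.
Step 2 — Component impedances:
  Z1: Z = 1/(jωC) = -j/(ω·C) = 0 - j1943 Ω
  Z2: Z = jωL = j·1.979e+04·0.0191 = 0 + j378 Ω
  Z3: Z = 1/(jωC) = -j/(ω·C) = 0 - j6.087 Ω
Step 3 — With the output port shorted to ground, the output series arm Z2 runs from the junction to ground; the shunt arm Z3 also runs from the junction to ground. They appear in parallel: Z3 || Z2 = 0 - j6.187 Ω.
Step 4 — Series with input arm Z1: Z_in = Z1 + (Z3 || Z2) = 0 - j1949 Ω = 1949∠-90.0° Ω.
Step 5 — Source phasor: V = 10∠-1.6° V = 9.996 - j0.2792 V.
Step 6 — Ohm's law: I = V / Z_total = (9.996 - j0.2792) / (0 - j1949) = 0.0001432 + j0.005128 A.
Step 7 — Convert to polar: |I| = 0.00513 A, ∠I = 88.4°.

I = 0.00513∠88.4° A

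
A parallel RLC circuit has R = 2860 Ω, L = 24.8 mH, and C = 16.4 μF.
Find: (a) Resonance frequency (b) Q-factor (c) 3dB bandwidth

Step 1 — Resonance: ω₀ = 1/√(LC) = 1/√(0.0248·1.64e-05) = 1568 rad/s.
Step 2 — f₀ = ω₀/(2π) = 249.6 Hz.
Step 3 — Parallel Q: Q = R/(ω₀L) = 2860/(1568·0.0248) = 73.55.
Step 4 — Bandwidth: Δω = ω₀/Q = 21.32 rad/s; BW = Δω/(2π) = 3.393 Hz.

(a) f₀ = 249.6 Hz  (b) Q = 73.55  (c) BW = 3.393 Hz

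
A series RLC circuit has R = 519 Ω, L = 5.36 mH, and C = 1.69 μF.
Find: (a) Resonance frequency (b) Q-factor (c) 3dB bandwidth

Step 1 — Resonance: ω₀ = 1/√(LC) = 1/√(0.00536·1.69e-06) = 1.051e+04 rad/s.
Step 2 — f₀ = ω₀/(2π) = 1672 Hz.
Step 3 — Series Q: Q = ω₀L/R = 1.051e+04·0.00536/519 = 0.1085.
Step 4 — Bandwidth: Δω = ω₀/Q = 9.683e+04 rad/s; BW = Δω/(2π) = 1.541e+04 Hz.

(a) f₀ = 1672 Hz  (b) Q = 0.1085  (c) BW = 1.541e+04 Hz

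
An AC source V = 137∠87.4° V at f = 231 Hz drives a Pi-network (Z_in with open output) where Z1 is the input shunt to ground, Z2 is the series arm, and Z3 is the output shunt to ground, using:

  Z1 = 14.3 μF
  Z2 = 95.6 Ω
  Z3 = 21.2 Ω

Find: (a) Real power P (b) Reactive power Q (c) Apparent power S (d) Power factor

Step 1 — Angular frequency: ω = 2π·f = 2π·231 = 1451 rad/s.
Step 2 — Component impedances:
  Z1: Z = 1/(jωC) = -j/(ω·C) = 0 - j48.18 Ω
  Z2: Z = R = 95.6 Ω
  Z3: Z = R = 21.2 Ω
Step 3 — With open output, the series arm Z2 and the output shunt Z3 appear in series to ground: Z2 + Z3 = 116.8 Ω.
Step 4 — Parallel with input shunt Z1: Z_in = Z1 || (Z2 + Z3) = 16.98 - j41.17 Ω = 44.54∠-67.6° Ω.
Step 5 — Source phasor: V = 137∠87.4° V = 6.215 + j136.9 V.
Step 6 — Current: I = V / Z = -2.787 + j1.301 A = 3.076∠155.0° A.
Step 7 — Complex power: S = V·I* = 160.7 - j389.6 VA.
Step 8 — Real power: P = Re(S) = 160.7 W.
Step 9 — Reactive power: Q = Im(S) = -389.6 VAR.
Step 10 — Apparent power: |S| = 421.4 VA.
Step 11 — Power factor: PF = P/|S| = 0.3813 (leading).

(a) P = 160.7 W  (b) Q = -389.6 VAR  (c) S = 421.4 VA  (d) PF = 0.3813 (leading)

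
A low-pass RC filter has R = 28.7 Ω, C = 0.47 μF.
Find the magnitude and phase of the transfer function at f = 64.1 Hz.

Step 1 — Angular frequency: ω = 2π·64.1 = 402.8 rad/s.
Step 2 — Transfer function: H(jω) = 1/(1 + jωRC).
Step 3 — Denominator: 1 + jωRC = 1 + j·402.8·28.7·4.7e-07 = 1 + j0.005433.
Step 4 — H = 1 - j0.005433.
Step 5 — Magnitude: |H| = 1 (-0.0 dB); phase: φ = -0.3°.

|H| = 1 (-0.0 dB), φ = -0.3°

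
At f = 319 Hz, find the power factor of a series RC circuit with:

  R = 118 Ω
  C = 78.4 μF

Step 1 — Angular frequency: ω = 2π·f = 2π·319 = 2004 rad/s.
Step 2 — Component impedances:
  R: Z = R = 118 Ω
  C: Z = 1/(jωC) = -j/(ω·C) = 0 - j6.364 Ω
Step 3 — Series combination: Z_total = R + C = 118 - j6.364 Ω = 118.2∠-3.1° Ω.
Step 4 — Power factor: PF = cos(φ) = Re(Z)/|Z| = 118/118.1715 = 0.9985.
Step 5 — Type: Im(Z) = -6.364 ⇒ leading (phase φ = -3.1°).

PF = 0.9985 (leading, φ = -3.1°)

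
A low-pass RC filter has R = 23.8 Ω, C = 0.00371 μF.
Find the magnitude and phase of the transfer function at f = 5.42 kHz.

Step 1 — Angular frequency: ω = 2π·5420 = 3.405e+04 rad/s.
Step 2 — Transfer function: H(jω) = 1/(1 + jωRC).
Step 3 — Denominator: 1 + jωRC = 1 + j·3.405e+04·23.8·3.71e-09 = 1 + j0.003007.
Step 4 — H = 1 - j0.003007.
Step 5 — Magnitude: |H| = 1 (-0.0 dB); phase: φ = -0.2°.

|H| = 1 (-0.0 dB), φ = -0.2°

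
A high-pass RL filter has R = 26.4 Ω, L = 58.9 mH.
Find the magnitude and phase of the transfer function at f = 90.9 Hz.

Step 1 — Angular frequency: ω = 2π·90.9 = 571.1 rad/s.
Step 2 — Transfer function: H(jω) = jωL/(R + jωL).
Step 3 — Numerator jωL = j·33.64; denominator R + jωL = 26.4 + j33.64.
Step 4 — H = 0.6189 + j0.4857.
Step 5 — Magnitude: |H| = 0.7867 (-2.1 dB); phase: φ = 38.1°.

|H| = 0.7867 (-2.1 dB), φ = 38.1°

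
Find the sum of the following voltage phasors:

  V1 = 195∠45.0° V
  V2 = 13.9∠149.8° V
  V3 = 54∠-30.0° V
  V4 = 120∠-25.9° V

Step 1 — Convert each phasor to rectangular form:
  V1 = 195·(cos(45.0°) + j·sin(45.0°)) = 137.9 + j137.9 V
  V2 = 13.9·(cos(149.8°) + j·sin(149.8°)) = -12.01 + j6.992 V
  V3 = 54·(cos(-30.0°) + j·sin(-30.0°)) = 46.77 - j27 V
  V4 = 120·(cos(-25.9°) + j·sin(-25.9°)) = 107.9 - j52.42 V
Step 2 — Sum components: V_total = 280.6 + j65.46 V.
Step 3 — Convert to polar: |V_total| = 288.1 V, ∠V_total = 13.1°.

V_total = 288.1∠13.1° V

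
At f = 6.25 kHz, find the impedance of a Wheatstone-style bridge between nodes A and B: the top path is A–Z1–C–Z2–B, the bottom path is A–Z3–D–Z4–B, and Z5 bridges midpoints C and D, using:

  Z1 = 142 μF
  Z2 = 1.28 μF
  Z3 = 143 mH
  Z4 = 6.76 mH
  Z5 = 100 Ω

Step 1 — Angular frequency: ω = 2π·f = 2π·6250 = 3.927e+04 rad/s.
Step 2 — Component impedances:
  Z1: Z = 1/(jωC) = -j/(ω·C) = 0 - j0.1793 Ω
  Z2: Z = 1/(jωC) = -j/(ω·C) = 0 - j19.89 Ω
  Z3: Z = jωL = j·3.927e+04·0.143 = 0 + j5616 Ω
  Z4: Z = jωL = j·3.927e+04·0.00676 = 0 + j265.5 Ω
  Z5: Z = R = 100 Ω
Step 3 — Bridge requires nodal analysis (the Z5 bridge couples midpoints C and D, so the two paths cannot be reduced to a simple series/parallel combination). Setting node B to ground and injecting 1 A at node A, the 3-node admittance system at A, C, D solves to V_A = Z_AB = 0.5555 - j21.45 Ω = 21.46∠-88.5° Ω.

Z = 0.5555 - j21.45 Ω = 21.46∠-88.5° Ω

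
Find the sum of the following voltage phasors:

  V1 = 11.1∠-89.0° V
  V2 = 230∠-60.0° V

Step 1 — Convert each phasor to rectangular form:
  V1 = 11.1·(cos(-89.0°) + j·sin(-89.0°)) = 0.1937 - j11.1 V
  V2 = 230·(cos(-60.0°) + j·sin(-60.0°)) = 115 - j199.2 V
Step 2 — Sum components: V_total = 115.2 - j210.3 V.
Step 3 — Convert to polar: |V_total| = 239.8 V, ∠V_total = -61.3°.

V_total = 239.8∠-61.3° V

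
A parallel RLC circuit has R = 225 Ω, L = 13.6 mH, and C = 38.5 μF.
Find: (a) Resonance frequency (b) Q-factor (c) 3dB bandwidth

Step 1 — Resonance: ω₀ = 1/√(LC) = 1/√(0.0136·3.85e-05) = 1382 rad/s.
Step 2 — f₀ = ω₀/(2π) = 219.9 Hz.
Step 3 — Parallel Q: Q = R/(ω₀L) = 225/(1382·0.0136) = 11.97.
Step 4 — Bandwidth: Δω = ω₀/Q = 115.4 rad/s; BW = Δω/(2π) = 18.37 Hz.

(a) f₀ = 219.9 Hz  (b) Q = 11.97  (c) BW = 18.37 Hz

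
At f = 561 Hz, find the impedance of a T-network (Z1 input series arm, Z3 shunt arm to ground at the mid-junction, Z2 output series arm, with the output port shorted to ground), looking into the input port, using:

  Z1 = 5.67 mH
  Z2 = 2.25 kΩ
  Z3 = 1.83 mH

Step 1 — Angular frequency: ω = 2π·f = 2π·561 = 3525 rad/s.
Step 2 — Component impedances:
  Z1: Z = jωL = j·3525·0.00567 = 0 + j19.99 Ω
  Z2: Z = R = 2250 Ω
  Z3: Z = jωL = j·3525·0.00183 = 0 + j6.451 Ω
Step 3 — With the output port shorted to ground, the output series arm Z2 runs from the junction to ground; the shunt arm Z3 also runs from the junction to ground. They appear in parallel: Z3 || Z2 = 0.01849 + j6.45 Ω.
Step 4 — Series with input arm Z1: Z_in = Z1 + (Z3 || Z2) = 0.01849 + j26.44 Ω = 26.44∠90.0° Ω.

Z = 0.01849 + j26.44 Ω = 26.44∠90.0° Ω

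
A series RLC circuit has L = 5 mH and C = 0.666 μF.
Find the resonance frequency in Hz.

Step 1 — Resonance condition Im(Z)=0 gives ω₀ = 1/√(LC).
Step 2 — ω₀ = 1/√(0.005·6.66e-07) = 1.733e+04 rad/s.
Step 3 — f₀ = ω₀/(2π) = 2758 Hz.

f₀ = 2758 Hz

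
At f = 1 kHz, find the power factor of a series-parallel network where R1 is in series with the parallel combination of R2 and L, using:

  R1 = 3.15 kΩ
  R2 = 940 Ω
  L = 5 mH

Step 1 — Angular frequency: ω = 2π·f = 2π·1000 = 6283 rad/s.
Step 2 — Component impedances:
  R1: Z = R = 3150 Ω
  R2: Z = R = 940 Ω
  L: Z = jωL = j·6283·0.005 = 0 + j31.42 Ω
Step 3 — Parallel branch: R2 || L = 1/(1/R2 + 1/L) = 1.049 + j31.38 Ω.
Step 4 — Series with R1: Z_total = R1 + (R2 || L) = 3151 + j31.38 Ω = 3151∠0.6° Ω.
Step 5 — Power factor: PF = cos(φ) = Re(Z)/|Z| = 3151/3151 = 1.
Step 6 — Type: Im(Z) = 31.38 ⇒ lagging (phase φ = 0.6°).

PF = 1 (lagging, φ = 0.6°)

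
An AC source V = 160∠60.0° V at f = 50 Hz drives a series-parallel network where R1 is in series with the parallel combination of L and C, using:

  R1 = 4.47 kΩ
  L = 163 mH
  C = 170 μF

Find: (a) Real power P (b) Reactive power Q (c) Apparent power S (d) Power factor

Step 1 — Angular frequency: ω = 2π·f = 2π·50 = 314.2 rad/s.
Step 2 — Component impedances:
  R1: Z = R = 4470 Ω
  L: Z = jωL = j·314.2·0.163 = 0 + j51.21 Ω
  C: Z = 1/(jωC) = -j/(ω·C) = 0 - j18.72 Ω
Step 3 — Parallel branch: L || C = 1/(1/L + 1/C) = 0 - j29.52 Ω.
Step 4 — Series with R1: Z_total = R1 + (L || C) = 4470 - j29.52 Ω = 4470∠-0.4° Ω.
Step 5 — Source phasor: V = 160∠60.0° V = 80 + j138.6 V.
Step 6 — Current: I = V / Z = 0.01769 + j0.03112 A = 0.03579∠60.4° A.
Step 7 — Complex power: S = V·I* = 5.727 - j0.03782 VA.
Step 8 — Real power: P = Re(S) = 5.727 W.
Step 9 — Reactive power: Q = Im(S) = -0.03782 VAR.
Step 10 — Apparent power: |S| = 5.727 VA.
Step 11 — Power factor: PF = P/|S| = 1 (leading).

(a) P = 5.727 W  (b) Q = -0.03782 VAR  (c) S = 5.727 VA  (d) PF = 1 (leading)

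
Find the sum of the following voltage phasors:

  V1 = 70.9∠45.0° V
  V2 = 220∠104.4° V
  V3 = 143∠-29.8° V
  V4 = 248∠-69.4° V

Step 1 — Convert each phasor to rectangular form:
  V1 = 70.9·(cos(45.0°) + j·sin(45.0°)) = 50.13 + j50.13 V
  V2 = 220·(cos(104.4°) + j·sin(104.4°)) = -54.71 + j213.1 V
  V3 = 143·(cos(-29.8°) + j·sin(-29.8°)) = 124.1 - j71.07 V
  V4 = 248·(cos(-69.4°) + j·sin(-69.4°)) = 87.26 - j232.1 V
Step 2 — Sum components: V_total = 206.8 - j39.99 V.
Step 3 — Convert to polar: |V_total| = 210.6 V, ∠V_total = -10.9°.

V_total = 210.6∠-10.9° V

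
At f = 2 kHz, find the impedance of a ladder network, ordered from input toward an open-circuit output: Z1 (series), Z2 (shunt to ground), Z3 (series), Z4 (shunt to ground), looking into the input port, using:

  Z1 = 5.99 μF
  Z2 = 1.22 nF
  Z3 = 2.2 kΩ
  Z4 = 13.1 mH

Step 1 — Angular frequency: ω = 2π·f = 2π·2000 = 1.257e+04 rad/s.
Step 2 — Component impedances:
  Z1: Z = 1/(jωC) = -j/(ω·C) = 0 - j13.29 Ω
  Z2: Z = 1/(jωC) = -j/(ω·C) = 0 - j6.523e+04 Ω
  Z3: Z = R = 2200 Ω
  Z4: Z = jωL = j·1.257e+04·0.0131 = 0 + j164.6 Ω
Step 3 — Ladder network (open output): work backward from the far end, alternating series and parallel combinations. Z_in = 2209 + j77.07 Ω = 2210∠2.0° Ω.

Z = 2209 + j77.07 Ω = 2210∠2.0° Ω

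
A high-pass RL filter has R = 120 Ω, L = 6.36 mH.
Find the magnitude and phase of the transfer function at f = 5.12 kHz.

Step 1 — Angular frequency: ω = 2π·5120 = 3.217e+04 rad/s.
Step 2 — Transfer function: H(jω) = jωL/(R + jωL).
Step 3 — Numerator jωL = j·204.6; denominator R + jωL = 120 + j204.6.
Step 4 — H = 0.7441 + j0.4364.
Step 5 — Magnitude: |H| = 0.8626 (-1.3 dB); phase: φ = 30.4°.

|H| = 0.8626 (-1.3 dB), φ = 30.4°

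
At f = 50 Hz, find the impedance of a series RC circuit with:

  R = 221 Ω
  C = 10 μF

Step 1 — Angular frequency: ω = 2π·f = 2π·50 = 314.2 rad/s.
Step 2 — Component impedances:
  R: Z = R = 221 Ω
  C: Z = 1/(jωC) = -j/(ω·C) = 0 - j318.3 Ω
Step 3 — Series combination: Z_total = R + C = 221 - j318.3 Ω = 387.5∠-55.2° Ω.

Z = 221 - j318.3 Ω = 387.5∠-55.2° Ω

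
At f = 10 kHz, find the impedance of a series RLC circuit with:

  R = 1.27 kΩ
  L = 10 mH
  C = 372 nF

Step 1 — Angular frequency: ω = 2π·f = 2π·1e+04 = 6.283e+04 rad/s.
Step 2 — Component impedances:
  R: Z = R = 1270 Ω
  L: Z = jωL = j·6.283e+04·0.01 = 0 + j628.3 Ω
  C: Z = 1/(jωC) = -j/(ω·C) = 0 - j42.78 Ω
Step 3 — Series combination: Z_total = R + L + C = 1270 + j585.5 Ω = 1398∠24.8° Ω.

Z = 1270 + j585.5 Ω = 1398∠24.8° Ω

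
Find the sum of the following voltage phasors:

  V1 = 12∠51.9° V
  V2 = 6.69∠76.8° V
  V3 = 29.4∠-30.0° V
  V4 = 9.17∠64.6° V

Step 1 — Convert each phasor to rectangular form:
  V1 = 12·(cos(51.9°) + j·sin(51.9°)) = 7.404 + j9.443 V
  V2 = 6.69·(cos(76.8°) + j·sin(76.8°)) = 1.528 + j6.513 V
  V3 = 29.4·(cos(-30.0°) + j·sin(-30.0°)) = 25.46 - j14.7 V
  V4 = 9.17·(cos(64.6°) + j·sin(64.6°)) = 3.933 + j8.284 V
Step 2 — Sum components: V_total = 38.33 + j9.54 V.
Step 3 — Convert to polar: |V_total| = 39.5 V, ∠V_total = 14.0°.

V_total = 39.5∠14.0° V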